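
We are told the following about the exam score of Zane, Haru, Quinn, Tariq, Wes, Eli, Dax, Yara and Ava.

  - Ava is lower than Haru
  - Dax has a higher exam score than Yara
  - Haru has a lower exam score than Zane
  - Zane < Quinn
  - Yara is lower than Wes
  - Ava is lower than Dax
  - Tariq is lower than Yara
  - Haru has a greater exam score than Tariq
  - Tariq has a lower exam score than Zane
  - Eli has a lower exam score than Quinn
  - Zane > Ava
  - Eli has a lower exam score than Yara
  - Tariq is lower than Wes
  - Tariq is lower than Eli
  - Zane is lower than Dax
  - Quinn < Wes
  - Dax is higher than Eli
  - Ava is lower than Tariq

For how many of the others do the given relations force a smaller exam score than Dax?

From Dax the given relations immediately reach Ava, Eli, Yara, Zane.
From those, Tariq, Haru — 6 in total.
Nothing else is reachable below Dax; 6 in all.

6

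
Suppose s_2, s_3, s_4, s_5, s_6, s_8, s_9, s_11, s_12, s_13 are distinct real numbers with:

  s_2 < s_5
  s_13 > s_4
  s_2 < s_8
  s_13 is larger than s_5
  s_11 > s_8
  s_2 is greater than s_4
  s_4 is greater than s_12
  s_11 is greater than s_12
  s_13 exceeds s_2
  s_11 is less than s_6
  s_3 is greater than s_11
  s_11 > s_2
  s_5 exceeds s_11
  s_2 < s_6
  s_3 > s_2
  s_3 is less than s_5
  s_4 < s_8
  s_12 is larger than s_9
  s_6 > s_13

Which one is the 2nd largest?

s_13

The consecutive relations fix a unique order: s_9 < s_12 < s_4 < s_2 < s_8 < s_11 < s_3 < s_5 < s_13 < s_6.
The 2nd largest is s_13.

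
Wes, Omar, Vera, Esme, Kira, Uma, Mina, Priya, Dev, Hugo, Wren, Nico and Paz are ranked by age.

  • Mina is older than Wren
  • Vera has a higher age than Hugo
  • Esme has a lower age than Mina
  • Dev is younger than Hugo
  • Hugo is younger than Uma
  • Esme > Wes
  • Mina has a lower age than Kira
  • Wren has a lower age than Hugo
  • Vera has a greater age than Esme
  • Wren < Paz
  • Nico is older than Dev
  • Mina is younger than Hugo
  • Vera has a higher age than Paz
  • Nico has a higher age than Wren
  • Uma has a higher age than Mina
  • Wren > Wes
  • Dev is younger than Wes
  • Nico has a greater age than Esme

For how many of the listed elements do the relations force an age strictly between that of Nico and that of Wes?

The relations place Wes below Nico. An element lies strictly between them when it is forced above Wes and also forced below Nico.
Above Wes: {Wren, Esme, Paz, Mina, Hugo, Kira, Vera, Uma}. Below Nico: {Dev, Wren, Esme}.
Intersection: {Wren, Esme} — 2.

2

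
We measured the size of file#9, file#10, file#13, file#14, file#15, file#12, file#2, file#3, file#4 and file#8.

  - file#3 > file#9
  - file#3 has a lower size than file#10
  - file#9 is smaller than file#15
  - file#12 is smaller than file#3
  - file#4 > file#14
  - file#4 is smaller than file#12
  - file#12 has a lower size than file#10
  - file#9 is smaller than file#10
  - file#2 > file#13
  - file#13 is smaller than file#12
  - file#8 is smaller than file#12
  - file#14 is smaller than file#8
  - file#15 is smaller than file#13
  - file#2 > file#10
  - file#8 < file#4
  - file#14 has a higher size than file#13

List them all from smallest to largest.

The consecutive links are each given: file#9 < file#15; file#15 < file#13; file#13 < file#14; file#14 < file#8; file#8 < file#4; file#4 < file#12; file#12 < file#3; file#3 < file#10; file#10 < file#2.

file#9 < file#15 < file#13 < file#14 < file#8 < file#4 < file#12 < file#3 < file#10 < file#2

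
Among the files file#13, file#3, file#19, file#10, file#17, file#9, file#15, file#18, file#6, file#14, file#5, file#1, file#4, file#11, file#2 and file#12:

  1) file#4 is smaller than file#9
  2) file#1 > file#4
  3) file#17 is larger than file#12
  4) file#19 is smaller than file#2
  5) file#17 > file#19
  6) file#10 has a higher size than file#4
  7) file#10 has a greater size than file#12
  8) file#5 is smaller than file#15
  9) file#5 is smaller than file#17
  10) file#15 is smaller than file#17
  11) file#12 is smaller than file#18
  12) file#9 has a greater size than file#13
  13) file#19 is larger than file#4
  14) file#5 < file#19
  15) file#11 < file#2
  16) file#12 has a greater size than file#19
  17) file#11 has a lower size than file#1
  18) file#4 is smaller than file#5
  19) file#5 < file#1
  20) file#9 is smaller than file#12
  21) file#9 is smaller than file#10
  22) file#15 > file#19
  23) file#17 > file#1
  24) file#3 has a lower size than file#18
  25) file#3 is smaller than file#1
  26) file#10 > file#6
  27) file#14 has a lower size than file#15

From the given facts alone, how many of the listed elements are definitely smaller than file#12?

The elements the relations force below file#12 are file#4, file#5, file#19, file#13, file#9 — no chain reaches any other.
That is 5.

5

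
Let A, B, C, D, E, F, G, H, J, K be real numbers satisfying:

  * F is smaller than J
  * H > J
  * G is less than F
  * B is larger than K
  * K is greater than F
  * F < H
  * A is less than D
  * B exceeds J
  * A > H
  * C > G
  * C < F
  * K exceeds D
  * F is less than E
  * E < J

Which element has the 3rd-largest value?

D

Piecing the relations together gives one ordering: G < C < F < E < J < H < A < D < K < B.
The 3rd largest is D.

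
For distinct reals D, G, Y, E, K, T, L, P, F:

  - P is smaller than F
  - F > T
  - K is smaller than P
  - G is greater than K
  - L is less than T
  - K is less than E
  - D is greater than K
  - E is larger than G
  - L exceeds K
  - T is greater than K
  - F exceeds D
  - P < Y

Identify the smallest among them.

Chaining upward from K: directly above it, P, G, L, E, T, D; then Y, F.
That covers every other element, and nothing is given below K, so K is the smallest.

K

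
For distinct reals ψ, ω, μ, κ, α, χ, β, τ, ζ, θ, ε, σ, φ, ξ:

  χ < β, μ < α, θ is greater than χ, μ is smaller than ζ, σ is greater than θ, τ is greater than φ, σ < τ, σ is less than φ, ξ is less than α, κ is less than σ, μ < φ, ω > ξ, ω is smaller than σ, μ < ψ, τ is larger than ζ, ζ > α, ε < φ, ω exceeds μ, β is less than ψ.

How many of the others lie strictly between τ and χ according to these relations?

The relations place χ below τ. An element lies strictly between them when it is forced above χ and also forced below τ.
Above χ: {θ, σ, φ, β, ψ}. Below τ: {ξ, μ, κ, θ, α, ω, ε, σ, φ, ζ}.
Intersection: {θ, σ, φ} — 3.

3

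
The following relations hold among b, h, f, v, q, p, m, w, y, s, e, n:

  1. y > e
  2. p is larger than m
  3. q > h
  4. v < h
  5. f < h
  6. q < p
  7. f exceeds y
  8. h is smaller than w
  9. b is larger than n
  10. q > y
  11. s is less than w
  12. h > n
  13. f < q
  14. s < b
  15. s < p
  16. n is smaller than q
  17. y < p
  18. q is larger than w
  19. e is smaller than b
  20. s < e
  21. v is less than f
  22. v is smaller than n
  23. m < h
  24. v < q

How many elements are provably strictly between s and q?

The relations place s below q. An element lies strictly between them when it is forced above s and also forced below q.
Above s: {e, y, f, h, w, p, b}. Below q: {m, e, v, y, f, n, h, w}.
Intersection: {e, y, f, h, w} — 5.

5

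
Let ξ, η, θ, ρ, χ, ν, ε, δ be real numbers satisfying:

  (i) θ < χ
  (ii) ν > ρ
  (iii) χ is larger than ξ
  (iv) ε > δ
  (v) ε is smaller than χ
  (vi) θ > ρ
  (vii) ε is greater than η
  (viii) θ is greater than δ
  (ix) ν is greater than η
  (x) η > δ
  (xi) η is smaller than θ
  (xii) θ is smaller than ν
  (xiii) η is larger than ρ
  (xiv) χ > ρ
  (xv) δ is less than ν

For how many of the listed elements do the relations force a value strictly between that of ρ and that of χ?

3

Chaining upward from ρ reaches: η, ε, θ, ν.
Chaining downward from χ reaches: δ, η, ξ, ε, θ.
Strictly between ρ and χ are those in both lists: η, ε, θ — 3 elements.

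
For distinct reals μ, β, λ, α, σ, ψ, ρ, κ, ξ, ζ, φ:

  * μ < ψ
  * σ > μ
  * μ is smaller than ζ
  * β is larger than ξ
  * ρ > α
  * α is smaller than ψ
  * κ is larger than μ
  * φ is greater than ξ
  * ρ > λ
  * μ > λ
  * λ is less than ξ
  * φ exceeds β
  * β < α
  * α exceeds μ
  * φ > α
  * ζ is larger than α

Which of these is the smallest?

λ

ξ is not least since λ < ξ; β is not least since ξ < β; μ is not least since λ < μ; α is not least since β < α; ρ is not least since α < ρ; κ is not least since μ < κ; ζ is not least since μ < ζ; σ is not least since μ < σ; ψ is not least since α < ψ; φ is not least since α < φ.
Only λ has nothing below it, so λ is the smallest.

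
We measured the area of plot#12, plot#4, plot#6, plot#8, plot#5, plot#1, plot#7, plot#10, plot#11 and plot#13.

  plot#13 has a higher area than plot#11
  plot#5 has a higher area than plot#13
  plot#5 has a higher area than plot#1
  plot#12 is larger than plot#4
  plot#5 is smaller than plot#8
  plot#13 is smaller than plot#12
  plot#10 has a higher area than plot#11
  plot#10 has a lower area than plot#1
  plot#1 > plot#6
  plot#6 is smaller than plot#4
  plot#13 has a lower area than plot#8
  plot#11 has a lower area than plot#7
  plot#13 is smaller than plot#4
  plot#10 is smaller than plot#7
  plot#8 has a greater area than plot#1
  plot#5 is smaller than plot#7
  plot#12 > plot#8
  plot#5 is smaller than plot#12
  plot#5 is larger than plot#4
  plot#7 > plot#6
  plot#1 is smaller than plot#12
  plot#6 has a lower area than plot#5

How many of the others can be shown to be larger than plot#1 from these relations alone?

4

The elements the relations force above plot#1 are plot#5, plot#8, plot#12, plot#7 — no chain reaches any other.
That is 4.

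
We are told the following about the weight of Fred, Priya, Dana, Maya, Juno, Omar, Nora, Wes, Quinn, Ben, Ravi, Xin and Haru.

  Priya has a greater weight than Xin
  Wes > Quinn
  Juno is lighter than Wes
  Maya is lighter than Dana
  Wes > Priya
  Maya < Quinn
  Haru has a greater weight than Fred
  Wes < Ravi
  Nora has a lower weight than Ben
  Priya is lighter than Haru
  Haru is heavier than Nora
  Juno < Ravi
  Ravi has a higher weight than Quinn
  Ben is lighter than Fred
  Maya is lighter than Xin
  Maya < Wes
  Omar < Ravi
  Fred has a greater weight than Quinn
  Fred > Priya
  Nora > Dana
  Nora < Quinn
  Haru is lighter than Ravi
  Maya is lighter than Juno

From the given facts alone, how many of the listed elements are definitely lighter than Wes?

From Wes the given relations immediately reach Maya, Juno, Priya, Quinn.
From those, Xin, Nora — 6 in total.
From those, Dana — 7 in total.
Nothing else is reachable below Wes; 7 in all.

7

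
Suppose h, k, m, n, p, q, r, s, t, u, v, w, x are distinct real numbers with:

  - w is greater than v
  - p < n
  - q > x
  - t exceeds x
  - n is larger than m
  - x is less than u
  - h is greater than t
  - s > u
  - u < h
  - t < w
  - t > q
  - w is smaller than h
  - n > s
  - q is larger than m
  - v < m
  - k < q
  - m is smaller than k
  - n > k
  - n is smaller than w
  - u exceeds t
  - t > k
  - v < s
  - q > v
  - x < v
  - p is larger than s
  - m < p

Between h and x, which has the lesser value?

Link the given pairs in sequence: x < v; v < m; m < k; k < q; q < t; t < u; u < s; s < p; p < n; n < w; w < h.
Together: x < v < m < k < q < t < u < s < p < n < w < h.
So x < h; x is the smaller of the two.

x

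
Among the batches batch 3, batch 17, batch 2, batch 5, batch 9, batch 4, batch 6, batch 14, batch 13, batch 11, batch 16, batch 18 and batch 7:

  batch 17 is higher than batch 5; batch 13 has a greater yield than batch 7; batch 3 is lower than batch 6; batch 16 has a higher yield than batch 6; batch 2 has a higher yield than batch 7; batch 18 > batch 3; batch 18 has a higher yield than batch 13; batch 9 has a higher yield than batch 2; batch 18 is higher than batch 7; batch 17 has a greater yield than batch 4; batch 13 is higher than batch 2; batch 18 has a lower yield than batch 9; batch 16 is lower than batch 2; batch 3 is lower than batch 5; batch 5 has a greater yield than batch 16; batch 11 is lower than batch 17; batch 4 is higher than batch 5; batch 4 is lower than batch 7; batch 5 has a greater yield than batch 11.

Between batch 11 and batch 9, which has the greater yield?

Link the given pairs in sequence: batch 11 < batch 5; batch 5 < batch 4; batch 4 < batch 7; batch 7 < batch 2; batch 2 < batch 13; batch 13 < batch 18; batch 18 < batch 9.
Together: batch 11 < batch 5 < batch 4 < batch 7 < batch 2 < batch 13 < batch 18 < batch 9.
So batch 11 < batch 9; batch 9 is the higher of the two.

batch 9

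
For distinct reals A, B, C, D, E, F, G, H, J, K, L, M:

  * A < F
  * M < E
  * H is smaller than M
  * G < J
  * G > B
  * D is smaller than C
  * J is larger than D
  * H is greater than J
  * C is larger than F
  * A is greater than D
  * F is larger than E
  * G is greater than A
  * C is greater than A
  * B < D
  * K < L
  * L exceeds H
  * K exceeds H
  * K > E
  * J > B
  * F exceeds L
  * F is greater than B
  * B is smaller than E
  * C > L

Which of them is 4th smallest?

The consecutive relations fix a unique order: B < D < A < G < J < H < M < E < K < L < F < C.
The 4th smallest is G.

G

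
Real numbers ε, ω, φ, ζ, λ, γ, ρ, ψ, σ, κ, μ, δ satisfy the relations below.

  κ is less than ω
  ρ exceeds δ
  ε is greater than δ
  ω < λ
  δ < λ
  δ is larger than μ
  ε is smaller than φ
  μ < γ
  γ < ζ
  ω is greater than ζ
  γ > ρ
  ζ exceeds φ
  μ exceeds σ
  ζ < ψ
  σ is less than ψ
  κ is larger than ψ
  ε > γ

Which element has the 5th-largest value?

Piecing the relations together gives one ordering: σ < μ < δ < ρ < γ < ε < φ < ζ < ψ < κ < ω < λ.
The 5th largest is ζ.

ζ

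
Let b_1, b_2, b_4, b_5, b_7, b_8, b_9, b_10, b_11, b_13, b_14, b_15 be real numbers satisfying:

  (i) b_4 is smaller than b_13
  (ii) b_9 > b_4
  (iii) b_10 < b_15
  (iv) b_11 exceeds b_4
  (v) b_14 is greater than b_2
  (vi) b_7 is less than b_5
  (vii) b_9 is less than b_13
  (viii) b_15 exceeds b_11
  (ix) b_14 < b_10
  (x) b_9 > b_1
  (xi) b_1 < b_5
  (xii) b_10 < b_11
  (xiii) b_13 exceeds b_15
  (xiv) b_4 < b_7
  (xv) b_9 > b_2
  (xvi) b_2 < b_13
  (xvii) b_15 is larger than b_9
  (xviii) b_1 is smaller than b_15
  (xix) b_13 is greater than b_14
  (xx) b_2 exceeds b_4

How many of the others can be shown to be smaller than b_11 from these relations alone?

Directly below b_11: b_4, b_10.
One step further: b_14 (3 so far).
One step further: b_2 (4 so far).
No other element is forced below b_11 by the given relations, so the count is 4.

4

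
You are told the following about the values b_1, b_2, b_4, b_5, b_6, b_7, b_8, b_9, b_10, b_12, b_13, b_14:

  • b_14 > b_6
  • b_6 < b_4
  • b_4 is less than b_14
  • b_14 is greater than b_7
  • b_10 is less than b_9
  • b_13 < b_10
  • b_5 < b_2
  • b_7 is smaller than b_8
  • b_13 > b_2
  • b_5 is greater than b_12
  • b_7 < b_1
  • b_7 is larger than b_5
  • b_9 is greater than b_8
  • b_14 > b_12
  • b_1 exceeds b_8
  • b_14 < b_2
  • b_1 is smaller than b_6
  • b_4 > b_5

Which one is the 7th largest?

b_6

The consecutive relations fix a unique order: b_12 < b_5 < b_7 < b_8 < b_1 < b_6 < b_4 < b_14 < b_2 < b_13 < b_10 < b_9.
The 7th largest is b_6.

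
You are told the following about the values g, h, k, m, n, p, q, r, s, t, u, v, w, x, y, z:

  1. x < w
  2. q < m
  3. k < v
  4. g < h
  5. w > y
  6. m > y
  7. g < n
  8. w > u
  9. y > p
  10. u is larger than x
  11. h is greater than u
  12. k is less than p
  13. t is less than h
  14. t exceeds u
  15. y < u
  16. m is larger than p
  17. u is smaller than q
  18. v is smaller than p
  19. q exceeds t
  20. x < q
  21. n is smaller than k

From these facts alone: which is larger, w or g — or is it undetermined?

w

The relevant relations are g < n; n < k; k < v; v < p; p < y; y < u; u < w.
Together: g < n < k < v < p < y < u < w.
So w is larger.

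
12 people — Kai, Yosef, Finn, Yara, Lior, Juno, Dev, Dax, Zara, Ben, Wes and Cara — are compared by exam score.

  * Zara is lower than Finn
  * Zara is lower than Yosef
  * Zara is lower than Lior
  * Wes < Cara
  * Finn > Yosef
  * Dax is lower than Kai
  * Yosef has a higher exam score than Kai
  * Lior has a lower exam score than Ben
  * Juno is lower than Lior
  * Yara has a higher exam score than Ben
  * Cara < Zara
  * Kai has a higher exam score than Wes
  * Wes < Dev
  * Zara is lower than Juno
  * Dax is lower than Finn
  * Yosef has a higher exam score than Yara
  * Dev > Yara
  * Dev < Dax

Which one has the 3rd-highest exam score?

The consecutive relations fix a unique order: Wes < Cara < Zara < Juno < Lior < Ben < Yara < Dev < Dax < Kai < Yosef < Finn.
The 3rd largest is Kai.

Kai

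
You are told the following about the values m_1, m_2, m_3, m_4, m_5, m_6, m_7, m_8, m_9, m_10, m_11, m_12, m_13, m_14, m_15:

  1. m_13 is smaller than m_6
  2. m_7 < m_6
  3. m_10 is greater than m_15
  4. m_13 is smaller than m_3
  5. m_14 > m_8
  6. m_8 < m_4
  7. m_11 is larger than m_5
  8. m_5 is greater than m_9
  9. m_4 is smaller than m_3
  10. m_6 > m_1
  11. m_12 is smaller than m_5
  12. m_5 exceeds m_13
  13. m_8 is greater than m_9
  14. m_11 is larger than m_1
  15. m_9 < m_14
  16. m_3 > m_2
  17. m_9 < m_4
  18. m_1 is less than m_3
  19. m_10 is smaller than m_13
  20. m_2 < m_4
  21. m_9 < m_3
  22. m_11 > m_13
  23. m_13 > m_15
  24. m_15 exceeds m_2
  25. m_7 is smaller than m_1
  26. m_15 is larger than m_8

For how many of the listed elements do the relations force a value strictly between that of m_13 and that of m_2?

2

Chaining upward from m_2 reaches: m_15, m_4, m_10, m_5, m_6, m_11, m_3.
Chaining downward from m_13 reaches: m_9, m_8, m_15, m_10.
Strictly between m_2 and m_13 are those in both lists: m_15, m_10 — 2 elements.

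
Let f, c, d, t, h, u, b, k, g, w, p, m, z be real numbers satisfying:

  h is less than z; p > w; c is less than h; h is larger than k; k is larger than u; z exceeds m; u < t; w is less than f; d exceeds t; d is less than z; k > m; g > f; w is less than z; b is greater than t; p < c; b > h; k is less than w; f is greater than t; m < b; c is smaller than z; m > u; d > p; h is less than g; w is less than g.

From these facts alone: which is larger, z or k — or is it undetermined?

z

k < w and w < p give k < p.
With p < c: k < w < p < c.
Then c < h extends the chain to h.
Then h < z extends the chain to z.
So z is larger.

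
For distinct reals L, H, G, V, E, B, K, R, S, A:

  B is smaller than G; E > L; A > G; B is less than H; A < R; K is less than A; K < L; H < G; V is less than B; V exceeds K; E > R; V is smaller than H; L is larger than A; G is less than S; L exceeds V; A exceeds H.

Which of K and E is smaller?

K

K < V and V < B give K < B.
With B < H: K < V < B < H.
With H < G: K < V < B < H < G.
With G < A: K < V < B < H < G < A.
Then A < R extends the chain to R.
With R < E: K < V < B < H < G < A < R < E.
So K < E; K is the smaller of the two.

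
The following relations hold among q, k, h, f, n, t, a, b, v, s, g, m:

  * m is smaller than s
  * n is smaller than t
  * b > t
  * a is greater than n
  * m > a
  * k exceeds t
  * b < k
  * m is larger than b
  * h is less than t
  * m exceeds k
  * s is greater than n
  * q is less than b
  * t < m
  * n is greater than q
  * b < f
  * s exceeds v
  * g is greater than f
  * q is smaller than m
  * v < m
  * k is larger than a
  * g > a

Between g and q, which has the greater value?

q < n and n < t give q < t.
With t < b: q < n < t < b.
Then b < f extends the chain to f.
Then f < g extends the chain to g.
So q < g; g is the larger of the two.

g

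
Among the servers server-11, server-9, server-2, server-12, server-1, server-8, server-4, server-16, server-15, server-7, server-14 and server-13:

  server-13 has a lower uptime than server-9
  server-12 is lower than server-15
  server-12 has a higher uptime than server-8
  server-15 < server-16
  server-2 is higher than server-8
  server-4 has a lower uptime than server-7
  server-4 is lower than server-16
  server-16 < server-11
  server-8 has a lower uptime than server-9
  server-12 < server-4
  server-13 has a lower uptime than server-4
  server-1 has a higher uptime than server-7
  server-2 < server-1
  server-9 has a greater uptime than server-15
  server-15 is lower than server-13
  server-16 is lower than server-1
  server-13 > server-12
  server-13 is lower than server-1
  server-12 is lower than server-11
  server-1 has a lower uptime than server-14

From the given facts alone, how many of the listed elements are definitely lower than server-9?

4

From server-9 the given relations immediately reach server-8, server-15, server-13.
From those, server-12 — 4 in total.
Nothing else is reachable below server-9; 4 in all.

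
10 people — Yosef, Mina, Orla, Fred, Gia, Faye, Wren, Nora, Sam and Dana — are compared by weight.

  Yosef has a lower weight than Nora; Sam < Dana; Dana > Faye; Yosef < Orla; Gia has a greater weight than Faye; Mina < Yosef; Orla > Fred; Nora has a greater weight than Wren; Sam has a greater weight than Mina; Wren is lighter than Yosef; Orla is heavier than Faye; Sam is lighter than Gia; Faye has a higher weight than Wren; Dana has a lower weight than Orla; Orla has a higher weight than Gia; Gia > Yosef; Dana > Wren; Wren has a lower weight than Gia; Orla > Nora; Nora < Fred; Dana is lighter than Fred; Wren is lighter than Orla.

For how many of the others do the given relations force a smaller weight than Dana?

Directly below Dana: Sam, Wren, Faye.
One step further: Mina (4 so far).
No other element is forced below Dana by the given relations, so the count is 4.

4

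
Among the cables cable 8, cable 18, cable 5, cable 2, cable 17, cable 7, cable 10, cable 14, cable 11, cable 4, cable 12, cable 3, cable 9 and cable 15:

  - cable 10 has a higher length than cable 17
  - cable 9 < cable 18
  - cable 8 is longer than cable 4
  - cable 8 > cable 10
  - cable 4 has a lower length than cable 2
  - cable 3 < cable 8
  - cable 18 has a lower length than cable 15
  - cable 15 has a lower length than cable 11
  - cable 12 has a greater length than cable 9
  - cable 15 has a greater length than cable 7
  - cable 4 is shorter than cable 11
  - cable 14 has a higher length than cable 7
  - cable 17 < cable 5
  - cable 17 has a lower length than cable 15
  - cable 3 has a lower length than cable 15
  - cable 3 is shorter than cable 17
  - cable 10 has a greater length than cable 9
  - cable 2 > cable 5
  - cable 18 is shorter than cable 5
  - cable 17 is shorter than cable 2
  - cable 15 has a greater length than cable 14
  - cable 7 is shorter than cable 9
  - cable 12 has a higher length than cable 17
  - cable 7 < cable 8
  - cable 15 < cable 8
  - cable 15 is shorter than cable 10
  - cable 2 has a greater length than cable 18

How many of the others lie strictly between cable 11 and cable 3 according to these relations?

The relations place cable 3 below cable 11. An element lies strictly between them when it is forced above cable 3 and also forced below cable 11.
Above cable 3: {cable 17, cable 15, cable 10, cable 5, cable 12, cable 2, cable 8}. Below cable 11: {cable 7, cable 9, cable 14, cable 18, cable 17, cable 15, cable 4}.
Intersection: {cable 17, cable 15} — 2.

2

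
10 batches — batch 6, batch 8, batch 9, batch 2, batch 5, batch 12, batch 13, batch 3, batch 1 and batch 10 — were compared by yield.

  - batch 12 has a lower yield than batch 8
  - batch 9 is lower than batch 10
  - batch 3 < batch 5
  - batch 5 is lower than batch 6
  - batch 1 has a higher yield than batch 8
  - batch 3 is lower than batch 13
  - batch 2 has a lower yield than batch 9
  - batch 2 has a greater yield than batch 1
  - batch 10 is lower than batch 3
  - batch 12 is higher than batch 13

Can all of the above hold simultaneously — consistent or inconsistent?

inconsistent

We have batch 3 < batch 13 stated directly, yet also batch 13 < batch 12 < batch 8 < batch 1 < batch 2 < batch 9 < batch 10 < batch 3 by chaining the others — so batch 13 < batch 3. Contradiction.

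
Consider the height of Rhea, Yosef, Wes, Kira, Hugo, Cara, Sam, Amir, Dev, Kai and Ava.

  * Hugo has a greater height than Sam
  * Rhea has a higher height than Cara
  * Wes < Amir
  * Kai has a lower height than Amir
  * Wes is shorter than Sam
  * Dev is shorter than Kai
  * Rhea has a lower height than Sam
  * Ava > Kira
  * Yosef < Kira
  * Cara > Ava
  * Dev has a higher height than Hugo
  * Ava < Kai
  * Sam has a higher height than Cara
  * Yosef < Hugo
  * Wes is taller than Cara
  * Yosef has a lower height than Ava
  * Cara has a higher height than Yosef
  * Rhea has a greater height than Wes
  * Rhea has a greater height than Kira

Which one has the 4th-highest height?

Piecing the relations together gives one ordering: Yosef < Kira < Ava < Cara < Wes < Rhea < Sam < Hugo < Dev < Kai < Amir.
The 4th largest is Hugo.

Hugo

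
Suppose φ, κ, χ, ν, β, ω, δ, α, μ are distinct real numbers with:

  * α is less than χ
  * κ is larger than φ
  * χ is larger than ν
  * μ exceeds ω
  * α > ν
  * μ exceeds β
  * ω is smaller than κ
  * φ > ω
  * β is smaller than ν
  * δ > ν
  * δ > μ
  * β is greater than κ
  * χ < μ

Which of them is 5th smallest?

ν

Chaining the given pairs: ω < φ < κ < β < ν < α < χ < μ < δ.
The 5th smallest is ν.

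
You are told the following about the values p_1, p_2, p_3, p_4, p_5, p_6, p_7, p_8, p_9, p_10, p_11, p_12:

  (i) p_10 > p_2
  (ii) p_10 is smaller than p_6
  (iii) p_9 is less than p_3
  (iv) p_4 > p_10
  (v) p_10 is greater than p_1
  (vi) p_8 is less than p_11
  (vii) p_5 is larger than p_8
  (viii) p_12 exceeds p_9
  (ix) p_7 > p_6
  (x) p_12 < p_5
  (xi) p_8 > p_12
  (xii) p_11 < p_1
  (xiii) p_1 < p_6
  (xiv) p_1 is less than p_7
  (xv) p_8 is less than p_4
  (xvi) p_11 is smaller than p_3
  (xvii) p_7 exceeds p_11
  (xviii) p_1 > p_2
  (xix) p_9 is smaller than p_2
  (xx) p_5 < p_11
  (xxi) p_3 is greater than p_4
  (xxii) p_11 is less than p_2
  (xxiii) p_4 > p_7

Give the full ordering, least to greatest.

p_9 < p_12 < p_8 < p_5 < p_11 < p_2 < p_1 < p_10 < p_6 < p_7 < p_4 < p_3

Each adjacent pair is fixed by a given relation: p_9 < p_12; p_12 < p_8; p_8 < p_5; p_5 < p_11; p_11 < p_2; p_2 < p_1; p_1 < p_10; p_10 < p_6; p_6 < p_7; p_7 < p_4; p_4 < p_3. Chaining them end to end gives the full order.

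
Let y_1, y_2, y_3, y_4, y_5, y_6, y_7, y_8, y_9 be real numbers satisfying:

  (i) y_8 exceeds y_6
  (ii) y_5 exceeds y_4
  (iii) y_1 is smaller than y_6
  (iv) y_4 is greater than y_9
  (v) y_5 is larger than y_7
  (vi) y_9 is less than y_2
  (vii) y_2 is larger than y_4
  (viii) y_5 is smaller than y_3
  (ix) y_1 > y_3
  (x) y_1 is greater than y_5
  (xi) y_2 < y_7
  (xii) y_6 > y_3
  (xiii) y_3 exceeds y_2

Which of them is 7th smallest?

Piecing the relations together gives one ordering: y_9 < y_4 < y_2 < y_7 < y_5 < y_3 < y_1 < y_6 < y_8.
The 7th smallest is y_1.

y_1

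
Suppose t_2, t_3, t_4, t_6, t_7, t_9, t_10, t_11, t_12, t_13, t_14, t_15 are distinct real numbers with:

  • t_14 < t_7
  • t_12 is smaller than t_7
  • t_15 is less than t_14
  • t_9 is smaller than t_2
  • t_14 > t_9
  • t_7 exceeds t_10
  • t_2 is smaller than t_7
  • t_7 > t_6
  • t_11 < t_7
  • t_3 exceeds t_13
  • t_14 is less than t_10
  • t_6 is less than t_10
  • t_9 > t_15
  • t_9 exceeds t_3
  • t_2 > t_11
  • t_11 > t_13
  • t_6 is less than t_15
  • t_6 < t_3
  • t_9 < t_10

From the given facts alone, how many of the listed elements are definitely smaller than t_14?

Directly below t_14: t_15, t_9.
One step further: t_6, t_3 (4 so far).
One step further: t_13 (5 so far).
Nothing else is reachable below t_14; 5 in all.

5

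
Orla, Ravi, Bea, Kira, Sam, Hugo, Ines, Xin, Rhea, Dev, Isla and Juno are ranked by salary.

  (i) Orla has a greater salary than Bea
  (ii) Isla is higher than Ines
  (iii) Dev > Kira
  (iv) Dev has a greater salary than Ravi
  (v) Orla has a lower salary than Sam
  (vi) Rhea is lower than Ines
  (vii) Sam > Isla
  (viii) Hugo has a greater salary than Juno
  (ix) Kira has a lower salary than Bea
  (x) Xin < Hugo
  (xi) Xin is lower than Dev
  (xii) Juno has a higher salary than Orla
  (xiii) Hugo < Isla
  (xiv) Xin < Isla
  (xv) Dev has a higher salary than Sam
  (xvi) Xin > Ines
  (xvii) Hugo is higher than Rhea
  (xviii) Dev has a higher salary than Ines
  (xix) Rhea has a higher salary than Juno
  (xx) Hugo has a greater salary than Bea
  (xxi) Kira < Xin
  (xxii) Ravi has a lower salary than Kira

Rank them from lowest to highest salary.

Each adjacent pair is fixed by a given relation: Ravi < Kira; Kira < Bea; Bea < Orla; Orla < Juno; Juno < Rhea; Rhea < Ines; Ines < Xin; Xin < Hugo; Hugo < Isla; Isla < Sam; Sam < Dev. Chaining them end to end gives the full order.

Ravi < Kira < Bea < Orla < Juno < Rhea < Ines < Xin < Hugo < Isla < Sam < Dev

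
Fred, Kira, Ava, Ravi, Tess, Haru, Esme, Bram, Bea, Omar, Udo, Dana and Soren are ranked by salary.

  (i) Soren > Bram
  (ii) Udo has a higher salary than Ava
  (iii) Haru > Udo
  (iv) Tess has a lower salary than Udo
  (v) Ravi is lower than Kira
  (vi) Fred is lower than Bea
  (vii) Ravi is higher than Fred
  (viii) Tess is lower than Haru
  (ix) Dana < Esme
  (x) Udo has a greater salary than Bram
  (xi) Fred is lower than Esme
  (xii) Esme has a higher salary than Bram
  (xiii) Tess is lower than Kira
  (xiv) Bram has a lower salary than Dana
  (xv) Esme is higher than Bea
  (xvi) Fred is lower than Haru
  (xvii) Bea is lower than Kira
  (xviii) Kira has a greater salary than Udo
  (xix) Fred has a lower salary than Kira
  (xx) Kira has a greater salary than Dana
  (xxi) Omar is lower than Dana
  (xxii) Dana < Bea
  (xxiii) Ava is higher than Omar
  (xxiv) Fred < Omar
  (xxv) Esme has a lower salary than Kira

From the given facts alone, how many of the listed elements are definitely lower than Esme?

5

Directly below Esme: Fred, Bram, Dana, Bea.
One step further: Omar (5 so far).
No other element is forced below Esme by the given relations, so the count is 5.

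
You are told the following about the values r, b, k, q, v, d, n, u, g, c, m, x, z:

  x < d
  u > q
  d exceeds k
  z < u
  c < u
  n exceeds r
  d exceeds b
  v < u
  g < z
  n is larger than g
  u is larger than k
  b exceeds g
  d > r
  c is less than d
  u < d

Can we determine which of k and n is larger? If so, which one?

undetermined

Following every chain through k: above k we get u, d.
n is not reached, and no chain runs the other way from n to k.
So the given relations leave the order of k and n undetermined.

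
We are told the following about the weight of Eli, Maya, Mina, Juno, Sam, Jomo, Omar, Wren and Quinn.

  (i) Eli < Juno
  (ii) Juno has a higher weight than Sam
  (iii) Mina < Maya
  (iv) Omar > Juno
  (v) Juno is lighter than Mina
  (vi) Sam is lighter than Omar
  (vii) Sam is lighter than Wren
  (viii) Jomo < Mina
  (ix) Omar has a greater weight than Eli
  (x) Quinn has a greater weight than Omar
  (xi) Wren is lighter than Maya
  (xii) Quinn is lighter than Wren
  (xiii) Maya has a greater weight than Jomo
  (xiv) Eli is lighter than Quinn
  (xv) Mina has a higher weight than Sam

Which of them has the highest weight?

Sam is not greatest since Sam < Wren; Eli is not greatest since Eli < Juno; Juno is not greatest since Juno < Mina; Jomo is not greatest since Jomo < Maya; Mina is not greatest since Mina < Maya; Omar is not greatest since Omar < Quinn; Quinn is not greatest since Quinn < Wren; Wren is not greatest since Wren < Maya.
Only Maya has nothing above it, so Maya is the highest weight.

Maya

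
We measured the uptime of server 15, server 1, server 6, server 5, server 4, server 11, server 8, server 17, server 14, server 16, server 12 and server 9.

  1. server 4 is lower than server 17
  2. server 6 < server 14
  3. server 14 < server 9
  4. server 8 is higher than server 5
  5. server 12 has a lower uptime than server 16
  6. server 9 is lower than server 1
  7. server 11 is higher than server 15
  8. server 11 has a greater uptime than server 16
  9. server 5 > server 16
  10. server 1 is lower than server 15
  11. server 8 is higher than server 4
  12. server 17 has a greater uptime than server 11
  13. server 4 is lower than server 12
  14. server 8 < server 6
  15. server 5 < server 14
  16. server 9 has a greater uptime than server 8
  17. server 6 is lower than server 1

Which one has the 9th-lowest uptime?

server 1

Chaining the given pairs: server 4 < server 12 < server 16 < server 5 < server 8 < server 6 < server 14 < server 9 < server 1 < server 15 < server 11 < server 17.
The 9th smallest is server 1.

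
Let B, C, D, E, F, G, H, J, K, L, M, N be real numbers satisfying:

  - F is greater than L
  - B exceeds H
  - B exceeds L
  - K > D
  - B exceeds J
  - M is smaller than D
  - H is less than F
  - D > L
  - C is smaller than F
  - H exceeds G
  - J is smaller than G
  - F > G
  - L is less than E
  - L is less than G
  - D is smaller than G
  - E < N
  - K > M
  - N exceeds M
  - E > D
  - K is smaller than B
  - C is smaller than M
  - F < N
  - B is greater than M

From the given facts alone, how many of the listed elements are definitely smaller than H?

6

The elements the relations force below H are J, C, L, M, D, G — no chain reaches any other.
That is 6.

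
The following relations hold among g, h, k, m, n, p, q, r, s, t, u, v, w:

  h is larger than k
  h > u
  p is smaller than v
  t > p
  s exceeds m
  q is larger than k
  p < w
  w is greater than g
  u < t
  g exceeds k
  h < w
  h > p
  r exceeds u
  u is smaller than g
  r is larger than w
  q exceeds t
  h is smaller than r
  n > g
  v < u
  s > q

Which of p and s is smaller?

p < v and v < u give p < u.
Then u < t extends the chain to t.
Then t < q extends the chain to q.
Then q < s extends the chain to s.
So p < s; p is the smaller of the two.

p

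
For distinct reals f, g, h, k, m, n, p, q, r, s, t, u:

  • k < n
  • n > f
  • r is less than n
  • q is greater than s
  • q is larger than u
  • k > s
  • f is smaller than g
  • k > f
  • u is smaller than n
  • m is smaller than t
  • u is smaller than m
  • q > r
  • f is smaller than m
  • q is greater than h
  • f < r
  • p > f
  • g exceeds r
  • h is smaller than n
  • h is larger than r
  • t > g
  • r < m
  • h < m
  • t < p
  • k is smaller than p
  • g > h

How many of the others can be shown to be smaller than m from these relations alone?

From m the given relations immediately reach u, f, r, h.
Nothing else is reachable below m; 4 in all.

4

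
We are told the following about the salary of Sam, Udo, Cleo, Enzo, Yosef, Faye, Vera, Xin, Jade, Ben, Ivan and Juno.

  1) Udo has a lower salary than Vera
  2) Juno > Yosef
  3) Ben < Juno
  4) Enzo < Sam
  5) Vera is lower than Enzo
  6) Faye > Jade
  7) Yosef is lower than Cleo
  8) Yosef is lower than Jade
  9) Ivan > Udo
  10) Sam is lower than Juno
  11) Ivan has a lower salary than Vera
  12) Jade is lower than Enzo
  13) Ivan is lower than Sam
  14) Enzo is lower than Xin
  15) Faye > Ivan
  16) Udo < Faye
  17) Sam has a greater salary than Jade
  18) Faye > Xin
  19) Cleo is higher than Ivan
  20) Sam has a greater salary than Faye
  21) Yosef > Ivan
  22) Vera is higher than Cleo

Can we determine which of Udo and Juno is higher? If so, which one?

Juno

Udo < Ivan and Ivan < Yosef give Udo < Yosef.
With Yosef < Cleo: Udo < Ivan < Yosef < Cleo.
With Cleo < Vera: Udo < Ivan < Yosef < Cleo < Vera.
With Vera < Enzo: Udo < Ivan < Yosef < Cleo < Vera < Enzo.
Then Enzo < Xin extends the chain to Xin.
With Xin < Faye: Udo < Ivan < Yosef < Cleo < Vera < Enzo < Xin < Faye.
With Faye < Sam: Udo < Ivan < Yosef < Cleo < Vera < Enzo < Xin < Faye < Sam.
Then Sam < Juno extends the chain to Juno.
So Juno is higher.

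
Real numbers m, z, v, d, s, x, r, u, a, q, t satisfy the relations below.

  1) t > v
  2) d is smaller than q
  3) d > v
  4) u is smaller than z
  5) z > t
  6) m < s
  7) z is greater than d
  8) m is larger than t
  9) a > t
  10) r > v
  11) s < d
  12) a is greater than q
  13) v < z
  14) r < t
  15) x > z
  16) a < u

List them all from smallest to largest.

Each adjacent pair is fixed by a given relation: v < r; r < t; t < m; m < s; s < d; d < q; q < a; a < u; u < z; z < x. Chaining them end to end gives the full order.

v < r < t < m < s < d < q < a < u < z < x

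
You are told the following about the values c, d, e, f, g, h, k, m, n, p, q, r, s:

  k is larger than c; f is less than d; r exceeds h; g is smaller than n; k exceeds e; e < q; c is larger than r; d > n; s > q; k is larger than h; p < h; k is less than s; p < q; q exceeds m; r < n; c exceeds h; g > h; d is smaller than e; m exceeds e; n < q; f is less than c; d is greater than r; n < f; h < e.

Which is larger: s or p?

Link the given pairs in sequence: p < h; h < g; g < n; n < f; f < d; d < e; e < q; q < s.
Chaining these gives p < h < g < n < f < d < e < q < s.
So p < s; s is the larger of the two.

s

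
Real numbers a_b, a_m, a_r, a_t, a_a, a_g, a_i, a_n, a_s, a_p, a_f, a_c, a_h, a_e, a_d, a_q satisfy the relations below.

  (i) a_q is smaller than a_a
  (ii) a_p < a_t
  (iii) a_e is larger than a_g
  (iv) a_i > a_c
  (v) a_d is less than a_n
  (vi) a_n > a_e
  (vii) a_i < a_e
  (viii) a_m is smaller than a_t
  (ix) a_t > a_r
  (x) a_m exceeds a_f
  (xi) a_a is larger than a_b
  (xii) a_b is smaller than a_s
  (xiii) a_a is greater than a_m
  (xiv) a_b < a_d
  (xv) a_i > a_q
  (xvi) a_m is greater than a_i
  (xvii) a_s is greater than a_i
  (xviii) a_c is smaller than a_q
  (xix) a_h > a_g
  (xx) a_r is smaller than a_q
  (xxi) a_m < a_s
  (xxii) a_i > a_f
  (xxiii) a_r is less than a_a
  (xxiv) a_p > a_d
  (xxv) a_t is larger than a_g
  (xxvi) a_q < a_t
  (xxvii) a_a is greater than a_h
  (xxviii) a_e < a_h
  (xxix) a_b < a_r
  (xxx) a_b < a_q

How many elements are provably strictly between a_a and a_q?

Chaining upward from a_q reaches: a_i, a_e, a_h, a_m, a_s, a_n, a_t.
Chaining downward from a_a reaches: a_b, a_c, a_g, a_f, a_r, a_i, a_e, a_h, a_m.
Strictly between a_q and a_a are those in both lists: a_i, a_e, a_h, a_m — 4 elements.

4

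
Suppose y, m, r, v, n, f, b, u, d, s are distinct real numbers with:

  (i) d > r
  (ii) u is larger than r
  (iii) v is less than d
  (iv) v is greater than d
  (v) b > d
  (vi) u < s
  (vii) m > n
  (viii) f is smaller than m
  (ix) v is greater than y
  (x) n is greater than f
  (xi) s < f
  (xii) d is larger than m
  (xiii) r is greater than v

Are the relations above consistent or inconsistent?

inconsistent

Chaining the given relations yields v < r < u < s < f < n < m < d, so v < d. But one relation states d < v. These cannot both hold.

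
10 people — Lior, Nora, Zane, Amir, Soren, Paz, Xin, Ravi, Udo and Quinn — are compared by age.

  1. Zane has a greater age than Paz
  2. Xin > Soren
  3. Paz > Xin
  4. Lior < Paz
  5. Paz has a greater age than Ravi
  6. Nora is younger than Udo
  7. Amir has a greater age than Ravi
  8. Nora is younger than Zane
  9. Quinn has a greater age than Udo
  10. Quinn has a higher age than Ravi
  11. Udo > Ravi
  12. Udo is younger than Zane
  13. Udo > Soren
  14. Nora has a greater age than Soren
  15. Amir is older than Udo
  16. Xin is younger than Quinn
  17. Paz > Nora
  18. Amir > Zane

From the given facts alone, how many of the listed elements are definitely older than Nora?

5

The elements the relations force above Nora are Paz, Udo, Zane, Quinn, Amir — no chain reaches any other.
That is 5.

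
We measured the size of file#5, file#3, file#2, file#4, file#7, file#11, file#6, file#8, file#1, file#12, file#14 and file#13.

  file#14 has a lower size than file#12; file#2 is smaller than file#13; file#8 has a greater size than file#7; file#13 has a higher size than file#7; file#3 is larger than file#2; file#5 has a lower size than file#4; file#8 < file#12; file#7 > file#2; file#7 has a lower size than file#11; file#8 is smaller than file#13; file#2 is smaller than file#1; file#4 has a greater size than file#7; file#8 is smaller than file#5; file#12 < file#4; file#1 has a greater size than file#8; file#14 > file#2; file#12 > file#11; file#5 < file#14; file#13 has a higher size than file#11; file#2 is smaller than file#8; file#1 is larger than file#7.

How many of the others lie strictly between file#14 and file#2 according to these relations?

The relations place file#2 below file#14. An element lies strictly between them when it is forced above file#2 and also forced below file#14.
Above file#2: {file#3, file#7, file#11, file#8, file#1, file#13, file#5, file#12, file#4}. Below file#14: {file#7, file#8, file#5}.
Intersection: {file#7, file#8, file#5} — 3.

3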